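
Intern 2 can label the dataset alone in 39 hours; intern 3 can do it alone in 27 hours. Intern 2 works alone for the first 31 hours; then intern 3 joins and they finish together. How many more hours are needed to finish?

36/11 hours

In 31 hours intern 2 does 31/39 of the job, leaving 8/39.
Intern 2 and intern 3 together work at 22/351 per hour, so finishing takes 8/39 ÷ 22/351 = 36/11 hours.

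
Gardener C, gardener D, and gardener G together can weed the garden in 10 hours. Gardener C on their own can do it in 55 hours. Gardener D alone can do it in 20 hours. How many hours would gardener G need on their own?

220/7 hours

Combined rate is 1/10 per hour.
Known contribution: 1/55 + 1/20 = (4 + 11)/220 = 15/220 = 3/44 per hour.
So gardener G's rate is 1/10 − 3/44 = 7/220, meaning 220/7 hours alone.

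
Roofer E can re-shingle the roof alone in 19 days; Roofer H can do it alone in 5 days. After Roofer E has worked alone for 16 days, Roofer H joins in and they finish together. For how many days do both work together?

5/8 days

In 16 days Roofer E does 16/19 of the job, leaving 3/19.
Roofer E and Roofer H together work at 24/95 per day, so finishing takes 3/19 ÷ 24/95 = 5/8 days.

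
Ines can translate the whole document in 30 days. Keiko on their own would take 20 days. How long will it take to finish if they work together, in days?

Combined rate: 1/30 + 1/20 = (2 + 3)/60 = 5/60 = 1/12 per day.
Time = 1 ÷ (1/12) = 12 days.

12 days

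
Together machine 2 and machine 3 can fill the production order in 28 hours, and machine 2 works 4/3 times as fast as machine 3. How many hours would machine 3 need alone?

196/3 hours

Let machine 3's rate be r; then machine 2's rate is (4/3)r, so together (4/3 + 1)r = (7/3)r = 1/28.
Thus r = 3/196 per hour.
Machine 3 alone: 196/3 hours; machine 2 alone: 49 hours.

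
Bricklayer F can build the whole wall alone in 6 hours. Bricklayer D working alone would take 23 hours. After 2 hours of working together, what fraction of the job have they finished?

Combined rate: 1/6 + 1/23 = (23 + 6)/138 = 29/138 per hour.
In 2 hours they complete 2·29/138 = 29/69 of the job.

29/69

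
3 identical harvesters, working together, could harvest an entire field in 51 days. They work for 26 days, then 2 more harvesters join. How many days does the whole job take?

One harvester does 1/153 of the job per day.
After 26 days with 3 harvesters, 26/51 is done (25/51 left).
With 5 harvesters the rate is 5/153, so the rest takes 25/51 ÷ 5/153 = 15 days.
Total = 26 + 15 = 41 days.

41 days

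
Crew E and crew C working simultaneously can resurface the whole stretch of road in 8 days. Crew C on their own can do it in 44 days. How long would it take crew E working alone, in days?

Combined rate is 1/8 per day.
Known contribution: 1/44 per day.
So crew E's rate is 1/8 − 1/44 = 9/88, meaning 88/9 days alone.

88/9 days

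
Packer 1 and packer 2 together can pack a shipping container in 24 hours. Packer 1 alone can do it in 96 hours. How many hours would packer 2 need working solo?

32 hours

Combined rate is 1/24 per hour.
Known contribution: 1/96 per hour.
So packer 2's rate is 1/24 − 1/96 = 1/32, meaning 32 hours alone.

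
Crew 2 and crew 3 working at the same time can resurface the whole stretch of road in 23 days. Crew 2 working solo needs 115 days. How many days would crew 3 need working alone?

Combined rate is 1/23 per day.
Known contribution: 1/115 per day.
So crew 3's rate is 1/23 − 1/115 = 4/115, meaning 115/4 days alone.

115/4 days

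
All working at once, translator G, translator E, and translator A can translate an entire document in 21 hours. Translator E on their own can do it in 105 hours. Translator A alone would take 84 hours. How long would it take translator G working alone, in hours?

420/11 hours

Combined rate is 1/21 per hour.
Known contribution: 1/105 + 1/84 = (4 + 5)/420 = 9/420 = 3/140 per hour.
So translator G's rate is 1/21 − 3/140 = 11/420, meaning 420/11 hours alone.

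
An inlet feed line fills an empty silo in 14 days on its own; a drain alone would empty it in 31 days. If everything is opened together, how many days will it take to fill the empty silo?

Net rate = 1/14 − 1/31 = (31 − 14)/434 = 17/434 per day.
Filling time = 1 ÷ (17/434) = 434/17 days.

434/17 days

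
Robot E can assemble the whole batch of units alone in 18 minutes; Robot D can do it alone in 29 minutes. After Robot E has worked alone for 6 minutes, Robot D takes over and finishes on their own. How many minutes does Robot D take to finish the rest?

In 6 minutes Robot E does 6/18 = 1/3 of the job, leaving 2/3.
Robot D works at 1/29 per minute, so finishing takes 2/3 ÷ 1/29 = 58/3 minutes.

58/3 minutes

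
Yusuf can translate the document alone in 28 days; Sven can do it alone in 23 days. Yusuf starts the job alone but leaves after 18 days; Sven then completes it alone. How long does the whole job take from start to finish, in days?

367/14 days

In 18 days Yusuf does 18/28 = 9/14 of the job, leaving 5/14.
Sven works at 1/23 per day, so finishing takes 5/14 ÷ 1/23 = 115/14 days.
Total time = 18 + 115/14 = 367/14 days.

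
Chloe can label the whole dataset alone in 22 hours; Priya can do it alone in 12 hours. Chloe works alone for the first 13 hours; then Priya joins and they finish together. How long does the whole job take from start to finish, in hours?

275/17 hours

In 13 hours Chloe does 13/22 of the job, leaving 9/22.
Chloe and Priya together work at 17/132 per hour, so finishing takes 9/22 ÷ 17/132 = 54/17 hours.
Total time = 13 + 54/17 = 275/17 hours.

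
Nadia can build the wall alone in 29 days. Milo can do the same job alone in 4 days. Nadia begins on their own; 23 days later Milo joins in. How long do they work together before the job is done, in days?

8/11 days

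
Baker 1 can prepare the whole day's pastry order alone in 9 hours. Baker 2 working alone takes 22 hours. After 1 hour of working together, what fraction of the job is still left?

167/198

Combined rate: 1/9 + 1/22 = (22 + 9)/198 = 31/198 per hour.
In 1 hour they complete 1·31/198 = 31/198 of the job.
So 167/198 remains.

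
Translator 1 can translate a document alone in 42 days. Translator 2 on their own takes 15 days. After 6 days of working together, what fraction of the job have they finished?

19/35

Combined rate: 1/42 + 1/15 = (5 + 14)/210 = 19/210 per day.
In 6 days they complete 6·19/210 = 19/35 of the job.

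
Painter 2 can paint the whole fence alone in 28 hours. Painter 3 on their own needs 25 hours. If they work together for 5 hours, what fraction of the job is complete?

Combined rate: 1/28 + 1/25 = (25 + 28)/700 = 53/700 per hour.
In 5 hours they complete 5·53/700 = 53/140 of the job.

53/140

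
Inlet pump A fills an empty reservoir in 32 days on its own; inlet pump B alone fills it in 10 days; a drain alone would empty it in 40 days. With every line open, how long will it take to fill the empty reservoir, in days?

Net rate = 1/32 + 1/10 − 1/40 = (5 + 16 − 4)/160 = 17/160 per day.
Filling time = 1 ÷ (17/160) = 160/17 days.

160/17 days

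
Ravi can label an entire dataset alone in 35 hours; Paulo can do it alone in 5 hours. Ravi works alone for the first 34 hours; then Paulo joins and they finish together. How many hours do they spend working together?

In 34 hours Ravi does 34/35 of the job, leaving 1/35.
Ravi and Paulo together work at 8/35 per hour, so finishing takes 1/35 ÷ 8/35 = 1/8 hours.

1/8 hours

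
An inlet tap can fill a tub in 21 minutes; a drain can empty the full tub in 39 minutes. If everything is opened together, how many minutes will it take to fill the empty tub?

Net rate = 1/21 − 1/39 = (13 − 7)/273 = 6/273 = 2/91 per minute.
Filling time = 1 ÷ (2/91) = 91/2 minutes.

91/2 minutes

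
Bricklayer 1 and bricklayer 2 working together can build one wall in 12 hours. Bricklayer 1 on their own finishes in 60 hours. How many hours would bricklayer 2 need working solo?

Combined rate is 1/12 per hour.
Known contribution: 1/60 per hour.
So bricklayer 2's rate is 1/12 − 1/60 = 1/15, meaning 15 hours alone.

15 hours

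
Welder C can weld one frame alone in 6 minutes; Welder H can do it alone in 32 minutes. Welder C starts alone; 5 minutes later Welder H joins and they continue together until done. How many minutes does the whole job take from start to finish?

In 5 minutes Welder C does 5/6 of the job, leaving 1/6.
Welder C and Welder H together work at 19/96 per minute, so finishing takes 1/6 ÷ 19/96 = 16/19 minutes.
Total time = 5 + 16/19 = 111/19 minutes.

111/19 minutes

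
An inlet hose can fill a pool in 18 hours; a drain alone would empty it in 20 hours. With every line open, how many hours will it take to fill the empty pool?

Net rate = 1/18 − 1/20 = (10 − 9)/180 = 1/180 per hour.
Filling time = 1 ÷ (1/180) = 180 hours.

180 hours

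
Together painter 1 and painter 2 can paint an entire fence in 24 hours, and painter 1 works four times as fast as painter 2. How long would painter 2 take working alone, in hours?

120 hours

Let painter 2's rate be r; then painter 1's rate is 4r, so together (4 + 1)r = 5r = 1/24.
Thus r = 1/120 per hour.
Painter 2 alone: 120 hours; painter 1 alone: 30 hours.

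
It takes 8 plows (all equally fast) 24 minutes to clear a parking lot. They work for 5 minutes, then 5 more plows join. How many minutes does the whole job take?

217/13 minutes

One plow does 1/192 of the job per minute.
After 5 minutes with 8 plows, 5/24 is done (19/24 left).
With 13 plows the rate is 13/192, so the rest takes 19/24 ÷ 13/192 = 152/13 minutes.
Total = 5 + 152/13 = 217/13 minutes.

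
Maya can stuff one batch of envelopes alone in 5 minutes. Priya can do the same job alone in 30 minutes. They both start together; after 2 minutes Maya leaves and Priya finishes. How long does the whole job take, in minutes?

In the first 2 minutes the combined rate is 7/30, so 7/15 of the job is done, leaving 8/15.
After Maya leaves the rate is 1/30 per minute; the remaining 8/15 takes 16 minutes.
Total = 2 + 16 = 18 minutes.

18 minutes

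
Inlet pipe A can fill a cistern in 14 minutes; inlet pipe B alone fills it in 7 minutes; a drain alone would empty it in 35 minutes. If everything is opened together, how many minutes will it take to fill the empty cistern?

70/13 minutes

Net rate = 1/14 + 1/7 − 1/35 = (5 + 10 − 2)/70 = 13/70 per minute.
Filling time = 1 ÷ (13/70) = 70/13 minutes.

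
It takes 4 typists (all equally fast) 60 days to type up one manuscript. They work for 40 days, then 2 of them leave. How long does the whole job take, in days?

80 days

One typist does 1/240 of the job per day.
After 40 days with 4 typists, 2/3 is done (1/3 left).
With 2 typists the rate is 2/240 = 1/120, so the rest takes 1/3 ÷ 1/120 = 40 days.
Total = 40 + 40 = 80 days.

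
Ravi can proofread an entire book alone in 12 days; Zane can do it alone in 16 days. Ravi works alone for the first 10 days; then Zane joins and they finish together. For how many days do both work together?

8/7 days

In 10 days Ravi does 10/12 = 5/6 of the job, leaving 1/6.
Ravi and Zane together work at 7/48 per day, so finishing takes 1/6 ÷ 7/48 = 8/7 days.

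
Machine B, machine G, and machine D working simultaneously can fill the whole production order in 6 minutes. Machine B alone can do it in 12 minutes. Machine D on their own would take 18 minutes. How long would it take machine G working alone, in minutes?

36 minutes

Combined rate is 1/6 per minute.
Known contribution: 1/12 + 1/18 = (3 + 2)/36 = 5/36 per minute.
So machine G's rate is 1/6 − 5/36 = 1/36, meaning 36 minutes alone.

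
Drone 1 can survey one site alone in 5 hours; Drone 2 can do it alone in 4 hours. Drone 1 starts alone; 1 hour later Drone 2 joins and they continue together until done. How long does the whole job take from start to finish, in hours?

In 1 hour Drone 1 does 1/5 of the job, leaving 4/5.
Drone 1 and Drone 2 together work at 9/20 per hour, so finishing takes 4/5 ÷ 9/20 = 16/9 hours.
Total time = 1 + 16/9 = 25/9 hours.

25/9 hours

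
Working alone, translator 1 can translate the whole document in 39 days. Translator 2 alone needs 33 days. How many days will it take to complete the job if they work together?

Combined rate: 1/39 + 1/33 = (11 + 13)/429 = 24/429 = 8/143 per day.
Time = 1 ÷ (8/143) = 143/8 days.

143/8 days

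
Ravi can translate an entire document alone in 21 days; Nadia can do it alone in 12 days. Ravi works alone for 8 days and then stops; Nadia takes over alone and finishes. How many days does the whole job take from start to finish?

108/7 days

In 8 days Ravi does 8/21 of the job, leaving 13/21.
Nadia works at 1/12 per day, so finishing takes 13/21 ÷ 1/12 = 52/7 days.
Total time = 8 + 52/7 = 108/7 days.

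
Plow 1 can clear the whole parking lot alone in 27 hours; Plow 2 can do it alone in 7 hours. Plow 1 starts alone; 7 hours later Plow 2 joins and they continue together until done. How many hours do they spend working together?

In 7 hours Plow 1 does 7/27 of the job, leaving 20/27.
Plow 1 and Plow 2 together work at 34/189 per hour, so finishing takes 20/27 ÷ 34/189 = 70/17 hours.

70/17 hours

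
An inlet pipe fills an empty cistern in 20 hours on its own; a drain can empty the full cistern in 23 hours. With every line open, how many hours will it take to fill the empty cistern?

460/3 hours

Net rate = 1/20 − 1/23 = (23 − 20)/460 = 3/460 per hour.
Filling time = 1 ÷ (3/460) = 460/3 hours.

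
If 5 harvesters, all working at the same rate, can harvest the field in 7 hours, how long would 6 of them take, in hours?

35/6 hours

Total work is 5·7 = 35 harvester-hours.
With 6 harvesters: 35/6 hours.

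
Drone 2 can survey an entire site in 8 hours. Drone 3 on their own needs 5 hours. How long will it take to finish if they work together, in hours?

With two workers the combined time is the product over the sum: 8·5/(8+5) = 40/13 hours.

40/13 hours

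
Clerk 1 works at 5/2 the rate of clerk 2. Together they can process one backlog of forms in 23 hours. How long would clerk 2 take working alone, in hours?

161/2 hours

Let clerk 2's rate be r; then clerk 1's rate is (5/2)r, so together (5/2 + 1)r = (7/2)r = 1/23.
Thus r = 2/161 per hour.
Clerk 2 alone: 161/2 hours; clerk 1 alone: 161/5 hours.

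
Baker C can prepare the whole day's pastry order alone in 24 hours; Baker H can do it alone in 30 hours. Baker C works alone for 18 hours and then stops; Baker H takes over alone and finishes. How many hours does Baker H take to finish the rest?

15/2 hours

In 18 hours Baker C does 18/24 = 3/4 of the job, leaving 1/4.
Baker H works at 1/30 per hour, so finishing takes 1/4 ÷ 1/30 = 15/2 hours.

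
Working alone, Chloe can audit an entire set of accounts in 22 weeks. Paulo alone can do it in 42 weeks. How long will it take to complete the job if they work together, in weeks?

231/16 weeks

With two workers the combined time is the product over the sum: 22·42/(22+42) = 924/64 = 231/16 weeks.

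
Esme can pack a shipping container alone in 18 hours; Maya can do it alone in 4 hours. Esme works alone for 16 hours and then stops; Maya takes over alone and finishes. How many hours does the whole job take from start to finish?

148/9 hours

In 16 hours Esme does 16/18 = 8/9 of the job, leaving 1/9.
Maya works at 1/4 per hour, so finishing takes 1/9 ÷ 1/4 = 4/9 hours.
Total time = 16 + 4/9 = 148/9 hours.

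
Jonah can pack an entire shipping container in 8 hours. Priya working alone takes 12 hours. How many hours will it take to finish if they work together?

24/5 hours

Combined rate: 1/8 + 1/12 = (3 + 2)/24 = 5/24 per hour.
Time = 1 ÷ (5/24) = 24/5 hours.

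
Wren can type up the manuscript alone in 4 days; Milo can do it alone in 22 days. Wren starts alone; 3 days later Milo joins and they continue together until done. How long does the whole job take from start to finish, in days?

50/13 days

In 3 days Wren does 3/4 of the job, leaving 1/4.
Wren and Milo together work at 13/44 per day, so finishing takes 1/4 ÷ 13/44 = 11/13 days.
Total time = 3 + 11/13 = 50/13 days.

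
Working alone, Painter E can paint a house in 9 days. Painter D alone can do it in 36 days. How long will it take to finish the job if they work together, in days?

With two workers the combined time is the product over the sum: 9·36/(9+36) = 324/45 = 36/5 days.

36/5 days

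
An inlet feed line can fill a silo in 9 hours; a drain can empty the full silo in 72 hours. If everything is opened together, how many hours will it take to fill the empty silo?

72/7 hours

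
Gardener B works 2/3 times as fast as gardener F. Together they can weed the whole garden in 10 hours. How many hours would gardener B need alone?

25 hours

Let gardener F's rate be r; then gardener B's rate is (2/3)r, so together (2/3 + 1)r = (5/3)r = 1/10.
Thus r = 3/50 per hour.
Gardener F alone: 50/3 hours; gardener B alone: 25 hours.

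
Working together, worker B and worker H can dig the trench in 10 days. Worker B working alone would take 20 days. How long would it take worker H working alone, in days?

20 days

Combined rate is 1/10 per day.
Known contribution: 1/20 per day.
So worker H's rate is 1/10 − 1/20 = 1/20, meaning 20 days alone.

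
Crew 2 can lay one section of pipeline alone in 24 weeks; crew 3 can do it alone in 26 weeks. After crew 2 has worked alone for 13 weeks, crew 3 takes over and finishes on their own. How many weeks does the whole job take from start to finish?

In 13 weeks crew 2 does 13/24 of the job, leaving 11/24.
Crew 3 works at 1/26 per week, so finishing takes 11/24 ÷ 1/26 = 143/12 weeks.
Total time = 13 + 143/12 = 299/12 weeks.

299/12 weeks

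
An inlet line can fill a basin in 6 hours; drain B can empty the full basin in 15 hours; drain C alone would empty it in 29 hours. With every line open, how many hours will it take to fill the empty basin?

Net rate = 1/6 − 1/15 − 1/29 = (145 − 58 − 30)/870 = 57/870 = 19/290 per hour.
Filling time = 1 ÷ (19/290) = 290/19 hours.

290/19 hours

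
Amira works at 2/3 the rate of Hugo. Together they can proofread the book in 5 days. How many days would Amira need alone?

Let Hugo's rate be r; then Amira's rate is (2/3)r, so together (2/3 + 1)r = (5/3)r = 1/5.
Thus r = 3/25 per day.
Hugo alone: 25/3 days; Amira alone: 25/2 days.

25/2 days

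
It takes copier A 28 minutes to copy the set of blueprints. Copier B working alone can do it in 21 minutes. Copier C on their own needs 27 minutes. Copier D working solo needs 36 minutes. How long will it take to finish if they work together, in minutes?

Combined rate: 1/28 + 1/21 + 1/27 + 1/36 = (27 + 36 + 28 + 21)/756 = 112/756 = 4/27 per minute.
Time = 1 ÷ (4/27) = 27/4 minutes.

27/4 minutes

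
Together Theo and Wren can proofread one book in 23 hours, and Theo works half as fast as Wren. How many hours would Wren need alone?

Let Wren's rate be r; then Theo's rate is (1/2)r, so together (1/2 + 1)r = (3/2)r = 1/23.
Thus r = 2/69 per hour.
Wren alone: 69/2 hours; Theo alone: 69 hours.

69/2 hours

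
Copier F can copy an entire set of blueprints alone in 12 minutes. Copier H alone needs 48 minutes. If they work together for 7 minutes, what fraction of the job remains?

13/48

Combined rate: 1/12 + 1/48 = (4 + 1)/48 = 5/48 per minute.
In 7 minutes they complete 7·5/48 = 35/48 of the job.
So 13/48 remains.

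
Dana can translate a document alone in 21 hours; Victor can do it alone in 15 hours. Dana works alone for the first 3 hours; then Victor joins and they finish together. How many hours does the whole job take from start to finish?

21/2 hours

In 3 hours Dana does 3/21 = 1/7 of the job, leaving 6/7.
Dana and Victor together work at 4/35 per hour, so finishing takes 6/7 ÷ 4/35 = 15/2 hours.
Total time = 3 + 15/2 = 21/2 hours.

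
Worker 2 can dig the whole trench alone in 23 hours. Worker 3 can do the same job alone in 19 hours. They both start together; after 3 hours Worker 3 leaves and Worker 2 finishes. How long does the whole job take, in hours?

In the first 3 hours the combined rate is 42/437, so 126/437 of the job is done, leaving 311/437.
After Worker 3 leaves the rate is 1/23 per hour; the remaining 311/437 takes 311/19 hours.
Total = 3 + 311/19 = 368/19 hours.

368/19 hours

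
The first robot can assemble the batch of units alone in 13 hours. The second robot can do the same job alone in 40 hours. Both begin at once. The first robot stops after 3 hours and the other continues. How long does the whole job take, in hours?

400/13 hours

In the first 3 hours the combined rate is 53/520, so 159/520 of the job is done, leaving 361/520.
After the first robot leaves the rate is 1/40 per hour; the remaining 361/520 takes 361/13 hours.
Total = 3 + 361/13 = 400/13 hours.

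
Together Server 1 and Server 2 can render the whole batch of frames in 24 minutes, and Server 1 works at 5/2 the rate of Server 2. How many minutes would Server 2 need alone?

84 minutes

Let Server 2's rate be r; then Server 1's rate is (5/2)r, so together (5/2 + 1)r = (7/2)r = 1/24.
Thus r = 1/84 per minute.
Server 2 alone: 84 minutes; Server 1 alone: 168/5 minutes.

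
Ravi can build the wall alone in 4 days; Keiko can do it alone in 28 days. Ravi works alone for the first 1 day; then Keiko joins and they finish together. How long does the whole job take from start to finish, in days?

In 1 day Ravi does 1/4 of the job, leaving 3/4.
Ravi and Keiko together work at 2/7 per day, so finishing takes 3/4 ÷ 2/7 = 21/8 days.
Total time = 1 + 21/8 = 29/8 days.

29/8 days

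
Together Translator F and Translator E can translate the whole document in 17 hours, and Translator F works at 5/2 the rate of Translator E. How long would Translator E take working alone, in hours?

119/2 hours

Let Translator E's rate be r; then Translator F's rate is (5/2)r, so together (5/2 + 1)r = (7/2)r = 1/17.
Thus r = 2/119 per hour.
Translator E alone: 119/2 hours; Translator F alone: 119/5 hours.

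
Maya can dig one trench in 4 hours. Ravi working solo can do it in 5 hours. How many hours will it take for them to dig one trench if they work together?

Combined rate: 1/4 + 1/5 = (5 + 4)/20 = 9/20 per hour.
Time = 1 ÷ (9/20) = 20/9 hours.

20/9 hours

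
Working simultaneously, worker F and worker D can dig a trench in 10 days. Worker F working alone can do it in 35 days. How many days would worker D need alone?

Combined rate is 1/10 per day.
Known contribution: 1/35 per day.
So worker D's rate is 1/10 − 1/35 = 1/14, meaning 14 days alone.

14 days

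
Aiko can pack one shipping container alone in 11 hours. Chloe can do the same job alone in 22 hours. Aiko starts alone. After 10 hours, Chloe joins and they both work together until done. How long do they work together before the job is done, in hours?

In the first 10 hours Aiko alone does 10/11 of the job, leaving 1/11.
Once everyone is working, combined rate: 1/11 + 1/22 = (2 + 1)/22 = 3/22 per hour.
Remaining 1/11 at 3/22 per hour takes 2/3 hours.

2/3 hours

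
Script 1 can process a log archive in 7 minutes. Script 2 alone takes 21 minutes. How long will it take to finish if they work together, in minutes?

21/4 minutes

With two workers the combined time is the product over the sum: 7·21/(7+21) = 147/28 = 21/4 minutes.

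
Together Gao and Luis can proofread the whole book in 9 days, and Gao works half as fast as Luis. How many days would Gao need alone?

27 days

Let Luis's rate be r; then Gao's rate is (1/2)r, so together (1/2 + 1)r = (3/2)r = 1/9.
Thus r = 2/27 per day.
Luis alone: 27/2 days; Gao alone: 27 days.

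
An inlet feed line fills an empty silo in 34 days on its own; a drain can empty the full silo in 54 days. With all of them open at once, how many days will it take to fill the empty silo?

459/5 days

Net rate = 1/34 − 1/54 = (27 − 17)/918 = 10/918 = 5/459 per day.
Filling time = 1 ÷ (5/459) = 459/5 days.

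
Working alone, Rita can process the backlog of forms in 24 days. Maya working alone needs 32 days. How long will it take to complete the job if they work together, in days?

96/7 days

With two workers the combined time is the product over the sum: 24·32/(24+32) = 768/56 = 96/7 days.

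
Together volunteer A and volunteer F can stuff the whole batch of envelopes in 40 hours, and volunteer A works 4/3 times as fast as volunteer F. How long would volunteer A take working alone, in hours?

70 hours

Let volunteer F's rate be r; then volunteer A's rate is (4/3)r, so together (4/3 + 1)r = (7/3)r = 1/40.
Thus r = 3/280 per hour.
Volunteer F alone: 280/3 hours; volunteer A alone: 70 hours.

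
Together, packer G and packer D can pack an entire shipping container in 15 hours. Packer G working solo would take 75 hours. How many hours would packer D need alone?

75/4 hours

Combined rate is 1/15 per hour.
Known contribution: 1/75 per hour.
So packer D's rate is 1/15 − 1/75 = 4/75, meaning 75/4 hours alone.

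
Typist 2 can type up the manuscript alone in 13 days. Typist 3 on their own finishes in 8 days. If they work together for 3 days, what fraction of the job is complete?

Combined rate: 1/13 + 1/8 = (8 + 13)/104 = 21/104 per day.
In 3 days they complete 3·21/104 = 63/104 of the job.

63/104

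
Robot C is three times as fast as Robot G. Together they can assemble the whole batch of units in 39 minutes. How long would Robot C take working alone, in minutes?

52 minutes

Let Robot G's rate be r; then Robot C's rate is 3r, so together (3 + 1)r = 4r = 1/39.
Thus r = 1/156 per minute.
Robot G alone: 156 minutes; Robot C alone: 52 minutes.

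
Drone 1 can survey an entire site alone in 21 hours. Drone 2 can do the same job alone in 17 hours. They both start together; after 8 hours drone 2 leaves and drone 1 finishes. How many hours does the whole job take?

In the first 8 hours the combined rate is 38/357, so 304/357 of the job is done, leaving 53/357.
After drone 2 leaves the rate is 1/21 per hour; the remaining 53/357 takes 53/17 hours.
Total = 8 + 53/17 = 189/17 hours.

189/17 hours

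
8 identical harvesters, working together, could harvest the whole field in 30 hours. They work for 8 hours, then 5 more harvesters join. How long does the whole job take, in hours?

One harvester does 1/240 of the job per hour.
After 8 hours with 8 harvesters, 4/15 is done (11/15 left).
With 13 harvesters the rate is 13/240, so the rest takes 11/15 ÷ 13/240 = 176/13 hours.
Total = 8 + 176/13 = 280/13 hours.

280/13 hours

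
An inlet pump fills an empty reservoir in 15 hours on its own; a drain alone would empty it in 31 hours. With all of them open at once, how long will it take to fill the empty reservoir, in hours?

Net rate = 1/15 − 1/31 = (31 − 15)/465 = 16/465 per hour.
Filling time = 1 ÷ (16/465) = 465/16 hours.

465/16 hours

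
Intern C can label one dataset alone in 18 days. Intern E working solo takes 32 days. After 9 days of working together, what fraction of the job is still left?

Combined rate: 1/18 + 1/32 = (16 + 9)/288 = 25/288 per day.
In 9 days they complete 9·25/288 = 25/32 of the job.
So 7/32 remains.

7/32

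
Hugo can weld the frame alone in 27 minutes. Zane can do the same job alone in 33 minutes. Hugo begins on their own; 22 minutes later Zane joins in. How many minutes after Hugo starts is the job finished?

In the first 22 minutes Hugo alone does 22/27 of the job, leaving 5/27.
Once everyone is working, combined rate: 1/27 + 1/33 = (11 + 9)/297 = 20/297 per minute.
Remaining 5/27 at 20/297 per minute takes 11/4 minutes.
Total from the start = 22 + 11/4 = 99/4 minutes.

99/4 minutes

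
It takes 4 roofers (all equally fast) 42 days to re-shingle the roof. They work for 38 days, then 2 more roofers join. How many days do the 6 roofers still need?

8/3 days

One roofer does 1/168 of the job per day.
After 38 days with 4 roofers, 19/21 is done (2/21 left).
With 6 roofers the rate is 6/168 = 1/28, so the rest takes 2/21 ÷ 1/28 = 8/3 days.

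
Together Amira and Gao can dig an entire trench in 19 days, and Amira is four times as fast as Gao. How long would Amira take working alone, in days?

95/4 days

Let Gao's rate be r; then Amira's rate is 4r, so together (4 + 1)r = 5r = 1/19.
Thus r = 1/95 per day.
Gao alone: 95 days; Amira alone: 95/4 days.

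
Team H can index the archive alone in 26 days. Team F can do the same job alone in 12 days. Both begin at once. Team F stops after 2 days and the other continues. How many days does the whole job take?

In the first 2 days the combined rate is 19/156, so 19/78 of the job is done, leaving 59/78.
After Team F leaves the rate is 1/26 per day; the remaining 59/78 takes 59/3 days.
Total = 2 + 59/3 = 65/3 days.

65/3 days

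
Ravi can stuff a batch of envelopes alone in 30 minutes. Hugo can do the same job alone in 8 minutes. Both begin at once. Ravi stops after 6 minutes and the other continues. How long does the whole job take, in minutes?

In the first 6 minutes the combined rate is 19/120, so 19/20 of the job is done, leaving 1/20.
After Ravi leaves the rate is 1/8 per minute; the remaining 1/20 takes 2/5 minutes.
Total = 6 + 2/5 = 32/5 minutes.

32/5 minutes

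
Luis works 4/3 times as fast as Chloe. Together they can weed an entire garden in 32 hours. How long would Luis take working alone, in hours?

Let Chloe's rate be r; then Luis's rate is (4/3)r, so together (4/3 + 1)r = (7/3)r = 1/32.
Thus r = 3/224 per hour.
Chloe alone: 224/3 hours; Luis alone: 56 hours.

56 hours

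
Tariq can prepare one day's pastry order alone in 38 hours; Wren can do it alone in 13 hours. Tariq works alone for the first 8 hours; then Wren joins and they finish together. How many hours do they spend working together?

130/17 hours

In 8 hours Tariq does 8/38 = 4/19 of the job, leaving 15/19.
Tariq and Wren together work at 51/494 per hour, so finishing takes 15/19 ÷ 51/494 = 130/17 hours.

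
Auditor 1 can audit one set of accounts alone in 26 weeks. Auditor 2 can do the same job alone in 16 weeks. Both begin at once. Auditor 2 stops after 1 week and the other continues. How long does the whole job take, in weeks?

In the first 1 week the combined rate is 21/208, so 21/208 of the job is done, leaving 187/208.
After auditor 2 leaves the rate is 1/26 per week; the remaining 187/208 takes 187/8 weeks.
Total = 1 + 187/8 = 195/8 weeks.

195/8 weeks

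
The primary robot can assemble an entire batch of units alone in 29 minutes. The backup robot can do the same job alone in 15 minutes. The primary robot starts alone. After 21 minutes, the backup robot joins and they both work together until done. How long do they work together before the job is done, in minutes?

30/11 minutes

In the first 21 minutes the primary robot alone does 21/29 of the job, leaving 8/29.
Once everyone is working, combined rate: 1/29 + 1/15 = (15 + 29)/435 = 44/435 per minute.
Remaining 8/29 at 44/435 per minute takes 30/11 minutes.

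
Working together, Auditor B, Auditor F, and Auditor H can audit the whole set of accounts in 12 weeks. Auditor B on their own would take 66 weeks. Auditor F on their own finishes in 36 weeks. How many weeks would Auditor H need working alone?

99/4 weeks

Combined rate is 1/12 per week.
Known contribution: 1/66 + 1/36 = (6 + 11)/396 = 17/396 per week.
So Auditor H's rate is 1/12 − 17/396 = 4/99, meaning 99/4 weeks alone.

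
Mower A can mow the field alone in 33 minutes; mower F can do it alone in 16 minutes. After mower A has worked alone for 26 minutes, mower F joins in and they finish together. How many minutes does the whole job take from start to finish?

In 26 minutes mower A does 26/33 of the job, leaving 7/33.
Mower A and mower F together work at 49/528 per minute, so finishing takes 7/33 ÷ 49/528 = 16/7 minutes.
Total time = 26 + 16/7 = 198/7 minutes.

198/7 minutes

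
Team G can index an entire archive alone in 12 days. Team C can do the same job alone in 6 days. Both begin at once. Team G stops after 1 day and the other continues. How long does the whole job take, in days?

11/2 days

In the first 1 day the combined rate is 1/4, so 1/4 of the job is done, leaving 3/4.
After team G leaves the rate is 1/6 per day; the remaining 3/4 takes 9/2 days.
Total = 1 + 9/2 = 11/2 days.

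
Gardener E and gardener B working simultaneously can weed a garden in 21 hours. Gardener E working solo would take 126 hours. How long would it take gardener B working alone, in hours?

Combined rate is 1/21 per hour.
Known contribution: 1/126 per hour.
So gardener B's rate is 1/21 − 1/126 = 5/126, meaning 126/5 hours alone.

126/5 hours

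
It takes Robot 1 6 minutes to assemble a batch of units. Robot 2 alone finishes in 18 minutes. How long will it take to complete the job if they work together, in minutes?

9/2 minutes

With two workers the combined time is the product over the sum: 6·18/(6+18) = 108/24 = 9/2 minutes.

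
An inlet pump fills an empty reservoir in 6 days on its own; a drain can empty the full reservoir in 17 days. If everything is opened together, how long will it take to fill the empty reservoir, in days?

102/11 days

Net rate = 1/6 − 1/17 = (17 − 6)/102 = 11/102 per day.
Filling time = 1 ÷ (11/102) = 102/11 days.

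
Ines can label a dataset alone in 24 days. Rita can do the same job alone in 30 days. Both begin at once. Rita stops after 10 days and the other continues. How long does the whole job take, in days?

16 days

In the first 10 days the combined rate is 3/40, so 3/4 of the job is done, leaving 1/4.
After Rita leaves the rate is 1/24 per day; the remaining 1/4 takes 6 days.
Total = 10 + 6 = 16 days.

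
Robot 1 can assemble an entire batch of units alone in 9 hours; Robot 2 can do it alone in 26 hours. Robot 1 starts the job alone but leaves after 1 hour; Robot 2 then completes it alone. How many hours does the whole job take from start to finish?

In 1 hour Robot 1 does 1/9 of the job, leaving 8/9.
Robot 2 works at 1/26 per hour, so finishing takes 8/9 ÷ 1/26 = 208/9 hours.
Total time = 1 + 208/9 = 217/9 hours.

217/9 hours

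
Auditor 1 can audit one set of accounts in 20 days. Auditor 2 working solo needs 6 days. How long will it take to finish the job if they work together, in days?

Combined rate: 1/20 + 1/6 = (3 + 10)/60 = 13/60 per day.
Time = 1 ÷ (13/60) = 60/13 days.

60/13 days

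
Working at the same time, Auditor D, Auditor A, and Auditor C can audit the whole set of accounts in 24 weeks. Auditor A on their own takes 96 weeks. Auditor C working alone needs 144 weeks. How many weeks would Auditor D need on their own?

288/7 weeks

Combined rate is 1/24 per week.
Known contribution: 1/96 + 1/144 = (3 + 2)/288 = 5/288 per week.
So Auditor D's rate is 1/24 − 5/288 = 7/288, meaning 288/7 weeks alone.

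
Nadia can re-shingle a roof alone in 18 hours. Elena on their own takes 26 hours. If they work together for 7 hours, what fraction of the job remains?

40/117

Combined rate: 1/18 + 1/26 = (13 + 9)/234 = 22/234 = 11/117 per hour.
In 7 hours they complete 7·11/117 = 77/117 of the job.
So 40/117 remains.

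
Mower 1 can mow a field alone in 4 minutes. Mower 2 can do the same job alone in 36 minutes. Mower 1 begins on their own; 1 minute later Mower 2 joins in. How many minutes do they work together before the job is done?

27/10 minutes

In the first 1 minute Mower 1 alone does 1/4 of the job, leaving 3/4.
Once everyone is working, combined rate: 1/4 + 1/36 = (9 + 1)/36 = 10/36 = 5/18 per minute.
Remaining 3/4 at 5/18 per minute takes 27/10 minutes.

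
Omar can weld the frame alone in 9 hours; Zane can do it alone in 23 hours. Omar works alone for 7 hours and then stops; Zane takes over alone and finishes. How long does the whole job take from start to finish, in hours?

In 7 hours Omar does 7/9 of the job, leaving 2/9.
Zane works at 1/23 per hour, so finishing takes 2/9 ÷ 1/23 = 46/9 hours.
Total time = 7 + 46/9 = 109/9 hours.

109/9 hours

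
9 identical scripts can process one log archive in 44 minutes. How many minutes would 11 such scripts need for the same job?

36 minutes

Total work is 9·44 = 396 script-minutes.
With 11 scripts: 396/11 = 36 minutes.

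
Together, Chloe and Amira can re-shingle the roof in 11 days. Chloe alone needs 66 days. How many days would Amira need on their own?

66/5 days

Combined rate is 1/11 per day.
Known contribution: 1/66 per day.
So Amira's rate is 1/11 − 1/66 = 5/66, meaning 66/5 days alone.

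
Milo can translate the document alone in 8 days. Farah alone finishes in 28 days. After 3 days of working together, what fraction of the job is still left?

29/56

Combined rate: 1/8 + 1/28 = (7 + 2)/56 = 9/56 per day.
In 3 days they complete 3·9/56 = 27/56 of the job.
So 29/56 remains.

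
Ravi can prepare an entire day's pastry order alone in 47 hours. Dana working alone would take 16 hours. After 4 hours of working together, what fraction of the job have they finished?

63/188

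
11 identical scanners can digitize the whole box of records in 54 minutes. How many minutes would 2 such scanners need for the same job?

Total work is 11·54 = 594 scanner-minutes.
With 2 scanners: 594/2 = 297 minutes.

297 minutes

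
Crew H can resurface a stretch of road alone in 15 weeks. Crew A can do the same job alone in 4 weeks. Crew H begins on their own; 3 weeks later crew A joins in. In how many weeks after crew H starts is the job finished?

105/19 weeks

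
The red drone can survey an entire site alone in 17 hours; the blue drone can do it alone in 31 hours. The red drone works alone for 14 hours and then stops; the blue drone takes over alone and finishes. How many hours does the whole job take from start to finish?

331/17 hours

In 14 hours the red drone does 14/17 of the job, leaving 3/17.
The blue drone works at 1/31 per hour, so finishing takes 3/17 ÷ 1/31 = 93/17 hours.
Total time = 14 + 93/17 = 331/17 hours.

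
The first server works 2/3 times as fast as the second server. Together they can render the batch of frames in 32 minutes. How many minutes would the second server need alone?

Let the second server's rate be r; then the first server's rate is (2/3)r, so together (2/3 + 1)r = (5/3)r = 1/32.
Thus r = 3/160 per minute.
The second server alone: 160/3 minutes; the first server alone: 80 minutes.

160/3 minutes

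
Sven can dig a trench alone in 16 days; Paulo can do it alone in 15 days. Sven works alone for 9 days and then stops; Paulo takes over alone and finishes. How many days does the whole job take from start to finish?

249/16 days

In 9 days Sven does 9/16 of the job, leaving 7/16.
Paulo works at 1/15 per day, so finishing takes 7/16 ÷ 1/15 = 105/16 days.
Total time = 9 + 105/16 = 249/16 days.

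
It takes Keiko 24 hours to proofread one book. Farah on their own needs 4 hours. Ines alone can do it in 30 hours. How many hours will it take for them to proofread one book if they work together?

Combined rate: 1/24 + 1/4 + 1/30 = (5 + 30 + 4)/120 = 39/120 = 13/40 per hour.
Time = 1 ÷ (13/40) = 40/13 hours.

40/13 hours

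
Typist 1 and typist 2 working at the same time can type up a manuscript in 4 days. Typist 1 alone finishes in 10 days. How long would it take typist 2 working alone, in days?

20/3 days

Combined rate is 1/4 per day.
Known contribution: 1/10 per day.
So typist 2's rate is 1/4 − 1/10 = 3/20, meaning 20/3 days alone.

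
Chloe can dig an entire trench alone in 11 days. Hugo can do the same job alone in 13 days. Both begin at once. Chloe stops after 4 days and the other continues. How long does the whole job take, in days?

91/11 days

In the first 4 days the combined rate is 24/143, so 96/143 of the job is done, leaving 47/143.
After Chloe leaves the rate is 1/13 per day; the remaining 47/143 takes 47/11 days.
Total = 4 + 47/11 = 91/11 days.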